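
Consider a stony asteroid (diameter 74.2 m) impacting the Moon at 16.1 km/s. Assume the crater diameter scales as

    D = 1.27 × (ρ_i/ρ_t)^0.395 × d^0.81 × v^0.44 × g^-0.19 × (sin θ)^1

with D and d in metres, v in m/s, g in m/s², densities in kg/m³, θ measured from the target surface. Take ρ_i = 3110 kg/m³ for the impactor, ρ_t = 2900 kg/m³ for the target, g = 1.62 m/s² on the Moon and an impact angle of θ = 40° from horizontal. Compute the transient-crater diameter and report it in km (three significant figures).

In SI units: v = 16100 m/s.
(ρ_i/ρ_t)^0.395 = (3110/2900)^0.395 = 1.028
d^0.81 = 74.2^0.81 = 32.74
v^0.44 = 16100^0.44 = 70.96
g^-0.19 = 1.62^-0.19 = 0.9124
(sin 40°)^1 = 0.6428^1 = 0.6428
D = 1.27 × 1.028 × 32.74 × 70.96 × 0.9124 × 0.6428 = 1779 m
   = 1.779 km

D ≈ 1.78 km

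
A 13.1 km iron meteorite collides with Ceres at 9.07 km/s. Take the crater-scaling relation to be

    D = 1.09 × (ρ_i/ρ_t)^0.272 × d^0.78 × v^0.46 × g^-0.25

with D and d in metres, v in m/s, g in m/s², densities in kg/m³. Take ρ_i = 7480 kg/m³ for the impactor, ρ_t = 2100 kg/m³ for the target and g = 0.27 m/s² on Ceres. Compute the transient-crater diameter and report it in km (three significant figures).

In SI units: d = 13100 m, v = 9070 m/s.
(ρ_i/ρ_t)^0.272 = (7480/2100)^0.272 = 1.413
d^0.78 = 13100^0.78 = 1627
v^0.46 = 9070^0.46 = 66.15
g^-0.25 = 0.27^-0.25 = 1.387
D = 1.09 × 1.413 × 1627 × 66.15 × 1.387 = 2.299 × 10^5 m
   = 229.9 km

D ≈ 230 km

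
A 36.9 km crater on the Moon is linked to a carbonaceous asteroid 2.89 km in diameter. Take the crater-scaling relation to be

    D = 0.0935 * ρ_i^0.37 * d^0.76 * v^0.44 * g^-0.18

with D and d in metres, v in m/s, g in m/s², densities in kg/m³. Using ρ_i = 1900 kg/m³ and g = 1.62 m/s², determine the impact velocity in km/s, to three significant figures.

Rearranging for v: v = [D / (0.0935 · 1900^0.37 · 2890^0.76 · 1.62^-0.18)]^(1/0.44).
D = 36900 m.
1900^0.37 = 16.34
2890^0.76 = 426.9
1.62^-0.18 = 0.9168
Denominator = 0.0935 × 16.34 × 426.9 × 0.9168 = 597.9
D / 597.9 = 36900 / 597.9 = 61.72
v = 61.72^(1/0.44) = 61.72^2.2727 = 11725 m/s

v ≈ 11.7 km/s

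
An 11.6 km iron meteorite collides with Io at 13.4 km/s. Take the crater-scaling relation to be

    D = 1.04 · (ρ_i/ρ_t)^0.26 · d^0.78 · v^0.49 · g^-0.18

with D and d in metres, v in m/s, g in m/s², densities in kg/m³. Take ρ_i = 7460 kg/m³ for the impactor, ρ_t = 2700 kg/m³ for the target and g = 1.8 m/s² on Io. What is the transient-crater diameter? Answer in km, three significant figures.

D ≈ 190 km

In SI units: d = 11600 m, v = 13400 m/s.
(ρ_i/ρ_t)^0.26 = (7460/2700)^0.26 = 1.302
d^0.78 = 11600^0.78 = 1480
v^0.49 = 13400^0.49 = 105.3
g^-0.18 = 1.8^-0.18 = 0.8996
D = 1.04 × 1.302 × 1480 × 105.3 × 0.8996 = 1.898 × 10^5 m
   = 189.8 km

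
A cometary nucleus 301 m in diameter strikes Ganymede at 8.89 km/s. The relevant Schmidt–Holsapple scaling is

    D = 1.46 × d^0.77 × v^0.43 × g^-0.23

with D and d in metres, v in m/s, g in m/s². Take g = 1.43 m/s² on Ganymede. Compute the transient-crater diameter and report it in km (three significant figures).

In SI units: v = 8890 m/s.
d^0.77 = 301^0.77 = 81.00
v^0.43 = 8890^0.43 = 49.89
g^-0.23 = 1.43^-0.23 = 0.9210
D = 1.46 × 81.00 × 49.89 × 0.9210 = 5434 m
   = 5.434 km

D ≈ 5.43 km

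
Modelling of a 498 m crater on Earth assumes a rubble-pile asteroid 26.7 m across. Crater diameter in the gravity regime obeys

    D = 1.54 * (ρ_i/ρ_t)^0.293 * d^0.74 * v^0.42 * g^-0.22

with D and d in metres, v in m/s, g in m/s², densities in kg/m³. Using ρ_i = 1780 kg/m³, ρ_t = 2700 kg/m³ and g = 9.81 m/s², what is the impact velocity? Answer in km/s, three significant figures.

Rearranging for v: v = [D / (1.54 · (1780/2700)^0.293 · 26.7^0.74 · 9.81^-0.22)]^(1/0.42).
(1780/2700)^0.293 = 0.8851
26.7^0.74 = 11.37
9.81^-0.22 = 0.6051
Denominator = 1.54 × 0.8851 × 11.37 × 0.6051 = 9.378
D / 9.378 = 498 / 9.378 = 53.10
v = 53.10^(1/0.42) = 53.10^2.381 = 12807 m/s

v ≈ 12.8 km/s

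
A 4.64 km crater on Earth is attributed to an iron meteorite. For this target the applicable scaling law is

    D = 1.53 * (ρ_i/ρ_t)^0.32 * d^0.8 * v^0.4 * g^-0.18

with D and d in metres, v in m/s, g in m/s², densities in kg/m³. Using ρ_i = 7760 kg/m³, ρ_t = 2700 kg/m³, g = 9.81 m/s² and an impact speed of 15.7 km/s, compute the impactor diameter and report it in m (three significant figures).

Rearranging for d: d = [D / (1.53 · (7760/2700)^0.32 · 15700^0.4 · 9.81^-0.18)]^(1/0.8).
D = 4640 m.
(7760/2700)^0.32 = 1.402
15700^0.4 = 47.68
9.81^-0.18 = 0.6630
Denominator = 1.53 × 1.402 × 47.68 × 0.6630 = 67.81
D / 67.81 = 4640 / 67.81 = 68.43
d = 68.43^(1/0.8) = 68.43^1.25 = 196.8 m

d ≈ 197 m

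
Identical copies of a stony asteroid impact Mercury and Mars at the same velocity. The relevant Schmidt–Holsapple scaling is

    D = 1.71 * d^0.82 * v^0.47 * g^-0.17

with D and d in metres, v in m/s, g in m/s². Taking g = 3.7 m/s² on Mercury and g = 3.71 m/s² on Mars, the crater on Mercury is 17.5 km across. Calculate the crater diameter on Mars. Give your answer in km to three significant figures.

All impactor-dependent factors cancel in the ratio, leaving D_Mars/D_Mercury = (g_Mars/g_Mercury)^-0.17.
(3.71/3.7)^-0.17 = 1.003^-0.17 = 0.9995
D_Mars = 0.9995 × 17.5 km = 17.5 km

D ≈ 17.5 km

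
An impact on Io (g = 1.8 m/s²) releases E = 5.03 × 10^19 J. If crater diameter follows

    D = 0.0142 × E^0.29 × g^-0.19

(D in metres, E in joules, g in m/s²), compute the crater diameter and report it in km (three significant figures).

E^0.29 = (5.03 × 10^19)^0.29 = 5.170 × 10^5
g^-0.19 = 1.8^-0.19 = 0.8943
D = 0.0142 × 5.170 × 10^5 × 0.8943 = 6565 m
   = 6.565 km

D ≈ 6.57 km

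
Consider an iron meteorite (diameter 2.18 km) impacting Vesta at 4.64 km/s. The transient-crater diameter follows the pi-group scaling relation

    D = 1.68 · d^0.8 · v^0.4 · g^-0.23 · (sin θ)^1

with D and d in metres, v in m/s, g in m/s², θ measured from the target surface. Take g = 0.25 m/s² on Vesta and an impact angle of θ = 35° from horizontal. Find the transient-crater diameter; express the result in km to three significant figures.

D ≈ 18.2 km

In SI units: d = 2180 m, v = 4640 m/s.
d^0.8 = 2180^0.8 = 468.6
v^0.4 = 4640^0.4 = 29.28
g^-0.23 = 0.25^-0.23 = 1.376
(sin 35°)^1 = 0.5736^1 = 0.5736
D = 1.68 × 468.6 × 29.28 × 1.376 × 0.5736 = 18193 m
   = 18.19 km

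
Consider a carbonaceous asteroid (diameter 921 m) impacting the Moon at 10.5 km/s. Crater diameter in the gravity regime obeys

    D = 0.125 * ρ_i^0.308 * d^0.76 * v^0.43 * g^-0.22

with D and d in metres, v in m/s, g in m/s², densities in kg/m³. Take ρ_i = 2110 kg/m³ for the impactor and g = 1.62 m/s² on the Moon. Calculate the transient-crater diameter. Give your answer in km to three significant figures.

D ≈ 11.4 km

In SI units: v = 10500 m/s.
ρ_i^0.308 = 2110^0.308 = 10.57
d^0.76 = 921^0.76 = 179.0
v^0.43 = 10500^0.43 = 53.59
g^-0.22 = 1.62^-0.22 = 0.8993
D = 0.125 × 10.57 × 179.0 × 53.59 × 0.8993 = 11398 m
   = 11.40 km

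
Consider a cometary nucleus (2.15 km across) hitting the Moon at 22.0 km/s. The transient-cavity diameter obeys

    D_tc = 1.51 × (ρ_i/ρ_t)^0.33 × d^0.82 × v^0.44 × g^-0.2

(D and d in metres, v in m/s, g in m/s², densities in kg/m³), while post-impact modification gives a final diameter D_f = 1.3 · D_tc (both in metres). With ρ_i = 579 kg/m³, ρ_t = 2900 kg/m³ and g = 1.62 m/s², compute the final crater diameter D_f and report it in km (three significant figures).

D_f ≈ 46.1 km

In SI: d = 2150 m, v = 22000 m/s.
(ρ_i/ρ_t)^0.33 = (579/2900)^0.33 = 0.5876
d^0.82 = 2150^0.82 = 540.3
v^0.44 = 22000^0.44 = 81.41
g^-0.2 = 1.62^-0.2 = 0.9080
D_tc = 1.51 × 0.5876 × 540.3 × 81.41 × 0.9080 = 35440 m
D_f = 1.3 × 35440 = 46072 m
     = 46.07 km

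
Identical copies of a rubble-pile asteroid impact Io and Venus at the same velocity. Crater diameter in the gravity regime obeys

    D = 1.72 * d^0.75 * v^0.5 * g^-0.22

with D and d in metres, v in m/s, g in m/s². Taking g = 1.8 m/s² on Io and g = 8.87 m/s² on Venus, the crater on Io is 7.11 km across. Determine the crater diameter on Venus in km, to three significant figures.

D ≈ 5.01 km

All impactor-dependent factors cancel in the ratio, leaving D_Venus/D_Io = (g_Venus/g_Io)^-0.22.
(8.87/1.8)^-0.22 = 4.928^-0.22 = 0.7041
D_Venus = 0.7041 × 7.11 km = 5.01 km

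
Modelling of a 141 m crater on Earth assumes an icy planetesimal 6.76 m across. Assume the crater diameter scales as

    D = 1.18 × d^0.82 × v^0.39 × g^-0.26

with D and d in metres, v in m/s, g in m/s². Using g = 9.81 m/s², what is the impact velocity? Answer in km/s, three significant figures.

v ≈ 17.5 km/s

Rearranging for v: v = [D / (1.18 · 6.76^0.82 · 9.81^-0.26)]^(1/0.39).
6.76^0.82 = 4.792
9.81^-0.26 = 0.5523
Denominator = 1.18 × 4.792 × 0.5523 = 3.123
D / 3.123 = 141 / 3.123 = 45.15
v = 45.15^(1/0.39) = 45.15^2.5641 = 17487 m/s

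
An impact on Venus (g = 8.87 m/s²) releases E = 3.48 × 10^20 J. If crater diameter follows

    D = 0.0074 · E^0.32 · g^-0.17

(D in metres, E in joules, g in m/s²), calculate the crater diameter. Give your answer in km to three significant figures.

E^0.32 = (3.48 × 10^20)^0.32 = 3.744 × 10^6
g^-0.17 = 8.87^-0.17 = 0.6900
D = 0.0074 × 3.744 × 10^6 × 0.6900 = 19117 m
   = 19.12 km

D ≈ 19.1 km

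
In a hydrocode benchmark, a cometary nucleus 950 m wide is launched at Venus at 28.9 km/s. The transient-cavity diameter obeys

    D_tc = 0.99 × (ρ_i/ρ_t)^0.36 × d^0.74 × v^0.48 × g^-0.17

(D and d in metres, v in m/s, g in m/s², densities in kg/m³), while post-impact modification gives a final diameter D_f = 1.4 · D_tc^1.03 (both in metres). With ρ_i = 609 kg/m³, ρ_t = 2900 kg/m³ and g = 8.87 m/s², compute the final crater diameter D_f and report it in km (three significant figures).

v = 28900 m/s.
(ρ_i/ρ_t)^0.36 = (609/2900)^0.36 = 0.5702
d^0.74 = 950^0.74 = 159.8
v^0.48 = 28900^0.48 = 138.4
g^-0.17 = 8.87^-0.17 = 0.6900
D_tc = 0.99 × 0.5702 × 159.8 × 138.4 × 0.6900 = 8614 m
D_f = 1.4 × (8614)^1.03 = 15827 m
     = 15.83 km

D_f ≈ 15.8 km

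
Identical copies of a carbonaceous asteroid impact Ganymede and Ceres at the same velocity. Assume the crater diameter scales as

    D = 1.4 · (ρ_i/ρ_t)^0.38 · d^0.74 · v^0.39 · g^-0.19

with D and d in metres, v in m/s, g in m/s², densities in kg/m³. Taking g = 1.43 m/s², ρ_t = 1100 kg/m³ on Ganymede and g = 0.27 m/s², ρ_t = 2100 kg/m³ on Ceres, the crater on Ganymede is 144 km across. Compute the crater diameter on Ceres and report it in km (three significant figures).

The impactor-only factors (d, v, ρ_i) cancel in the ratio, leaving D_Ceres/D_Ganymede = (g_Ceres/g_Ganymede)^-0.19 · (ρ_t,Ganymede/ρ_t,Ceres)^0.38.
(0.27/1.43)^-0.19 = 0.1888^-0.19 = 1.373
(1100/2100)^0.38 = 0.5238^0.38 = 0.7821
Ratio = 1.373 × 0.7821 = 1.074
D_Ceres = 1.074 × 144 km = 155 km

D ≈ 155 km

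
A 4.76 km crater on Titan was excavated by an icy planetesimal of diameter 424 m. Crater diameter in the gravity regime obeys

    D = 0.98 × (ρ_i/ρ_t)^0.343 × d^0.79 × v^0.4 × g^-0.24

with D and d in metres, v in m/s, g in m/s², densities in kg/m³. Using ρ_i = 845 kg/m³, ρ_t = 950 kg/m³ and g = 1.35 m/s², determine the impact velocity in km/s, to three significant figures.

Rearranging for v: v = [D / (0.98 · (845/950)^0.343 · 424^0.79 · 1.35^-0.24)]^(1/0.4).
D = 4760 m.
(845/950)^0.343 = 0.9606
424^0.79 = 119.0
1.35^-0.24 = 0.9305
Denominator = 0.98 × 0.9606 × 119.0 × 0.9305 = 104.2
D / 104.2 = 4760 / 104.2 = 45.68
v = 45.68^(1/0.4) = 45.68^2.5 = 14103 m/s

v ≈ 14.1 km/s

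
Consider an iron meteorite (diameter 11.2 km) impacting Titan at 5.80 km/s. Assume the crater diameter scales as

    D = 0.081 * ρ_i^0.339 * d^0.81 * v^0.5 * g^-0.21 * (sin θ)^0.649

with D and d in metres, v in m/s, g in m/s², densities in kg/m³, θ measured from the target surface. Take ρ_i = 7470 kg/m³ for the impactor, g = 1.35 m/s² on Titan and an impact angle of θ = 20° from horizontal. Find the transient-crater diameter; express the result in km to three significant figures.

In SI units: d = 11200 m, v = 5800 m/s.
ρ_i^0.339 = 7470^0.339 = 20.56
d^0.81 = 11200^0.81 = 1905
v^0.5 = 5800^0.5 = 76.16
g^-0.21 = 1.35^-0.21 = 0.9389
(sin 20°)^0.649 = 0.3420^0.649 = 0.4984
D = 0.081 × 20.56 × 1905 × 76.16 × 0.9389 × 0.4984 = 1.131 × 10^5 m
   = 113.1 km

D ≈ 113 km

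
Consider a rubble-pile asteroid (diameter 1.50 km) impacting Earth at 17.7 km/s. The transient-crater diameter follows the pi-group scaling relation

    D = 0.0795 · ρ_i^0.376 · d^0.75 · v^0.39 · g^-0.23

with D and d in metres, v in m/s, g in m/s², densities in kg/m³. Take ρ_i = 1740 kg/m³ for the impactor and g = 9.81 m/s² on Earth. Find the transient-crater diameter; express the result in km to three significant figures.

In SI units: d = 1500 m, v = 17700 m/s.
ρ_i^0.376 = 1740^0.376 = 16.54
d^0.75 = 1500^0.75 = 241.0
v^0.39 = 17700^0.39 = 45.36
g^-0.23 = 9.81^-0.23 = 0.5914
D = 0.0795 × 16.54 × 241.0 × 45.36 × 0.5914 = 8501 m
   = 8.501 km

D ≈ 8.50 km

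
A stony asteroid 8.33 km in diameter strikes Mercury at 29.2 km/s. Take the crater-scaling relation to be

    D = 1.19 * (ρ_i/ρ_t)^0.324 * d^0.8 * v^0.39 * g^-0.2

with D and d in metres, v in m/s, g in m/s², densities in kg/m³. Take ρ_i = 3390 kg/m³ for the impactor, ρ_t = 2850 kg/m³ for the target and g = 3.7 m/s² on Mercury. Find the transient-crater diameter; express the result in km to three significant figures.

In SI units: d = 8330 m, v = 29200 m/s.
(ρ_i/ρ_t)^0.324 = (3390/2850)^0.324 = 1.058
d^0.8 = 8330^0.8 = 1369
v^0.39 = 29200^0.39 = 55.14
g^-0.2 = 3.7^-0.2 = 0.7698
D = 1.19 × 1.058 × 1369 × 55.14 × 0.7698 = 73161 m
   = 73.16 km

D ≈ 73.2 km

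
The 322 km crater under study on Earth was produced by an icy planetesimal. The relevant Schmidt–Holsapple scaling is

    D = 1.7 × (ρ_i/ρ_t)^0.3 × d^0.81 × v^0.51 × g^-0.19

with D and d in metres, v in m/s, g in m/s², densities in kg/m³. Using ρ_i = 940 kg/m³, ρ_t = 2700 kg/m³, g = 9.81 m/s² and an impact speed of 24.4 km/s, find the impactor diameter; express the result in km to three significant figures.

Rearranging for d: d = [D / (1.7 · (940/2700)^0.3 · 24400^0.51 · 9.81^-0.19)]^(1/0.81).
D = 322000 m.
(940/2700)^0.3 = 0.7287
24400^0.51 = 172.8
9.81^-0.19 = 0.6480
Denominator = 1.7 × 0.7287 × 172.8 × 0.6480 = 138.7
D / 138.7 = 322000 / 138.7 = 2322
d = 2322^(1/0.81) = 2322^1.2346 = 14305 m

d ≈ 14.3 km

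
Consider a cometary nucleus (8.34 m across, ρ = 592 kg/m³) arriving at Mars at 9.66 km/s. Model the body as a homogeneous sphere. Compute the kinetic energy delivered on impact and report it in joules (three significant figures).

v = 9660 m/s.
Mass m = (π/6) ρ d³ = (π/6) × 592 × (8.34)³ = 1.798 × 10^5 kg
E = ½ m v² = 0.5 × 1.798 × 10^5 × (9660)² = 8.389 × 10^12 J

E ≈ 8.39 × 10^12 J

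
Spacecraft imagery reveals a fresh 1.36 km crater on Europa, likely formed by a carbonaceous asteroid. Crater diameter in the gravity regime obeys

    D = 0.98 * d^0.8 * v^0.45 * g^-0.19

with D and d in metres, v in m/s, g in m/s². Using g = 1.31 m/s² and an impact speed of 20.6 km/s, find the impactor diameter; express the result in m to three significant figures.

Rearranging for d: d = [D / (0.98 · 20600^0.45 · 1.31^-0.19)]^(1/0.8).
D = 1360 m.
20600^0.45 = 87.35
1.31^-0.19 = 0.9500
Denominator = 0.98 × 87.35 × 0.9500 = 81.32
D / 81.32 = 1360 / 81.32 = 16.72
d = 16.72^(1/0.8) = 16.72^1.25 = 33.81 m

d ≈ 33.8 m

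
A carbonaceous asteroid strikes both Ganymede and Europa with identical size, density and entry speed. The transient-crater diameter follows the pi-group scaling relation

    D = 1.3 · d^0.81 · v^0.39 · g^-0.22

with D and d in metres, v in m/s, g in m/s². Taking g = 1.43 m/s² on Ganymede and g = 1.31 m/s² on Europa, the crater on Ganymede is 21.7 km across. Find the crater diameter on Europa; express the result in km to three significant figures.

All impactor-dependent factors cancel in the ratio, leaving D_Europa/D_Ganymede = (g_Europa/g_Ganymede)^-0.22.
(1.31/1.43)^-0.22 = 0.9161^-0.22 = 1.019
D_Europa = 1.019 × 21.7 km = 22.1 km

D ≈ 22.1 km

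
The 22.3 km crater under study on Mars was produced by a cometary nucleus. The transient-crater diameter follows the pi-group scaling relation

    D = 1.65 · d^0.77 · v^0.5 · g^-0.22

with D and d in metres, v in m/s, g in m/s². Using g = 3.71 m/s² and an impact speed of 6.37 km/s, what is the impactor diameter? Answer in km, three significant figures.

Rearranging for d: d = [D / (1.65 · 6370^0.5 · 3.71^-0.22)]^(1/0.77).
D = 22300 m.
6370^0.5 = 79.81
3.71^-0.22 = 0.7494
Denominator = 1.65 × 79.81 × 0.7494 = 98.69
D / 98.69 = 22300 / 98.69 = 226.0
d = 226.0^(1/0.77) = 226.0^1.2987 = 1141 m

d ≈ 1.14 km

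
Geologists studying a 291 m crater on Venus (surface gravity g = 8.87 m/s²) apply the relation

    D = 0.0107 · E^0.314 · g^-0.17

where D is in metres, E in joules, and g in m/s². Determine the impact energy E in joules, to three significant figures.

Rearranging: E = [D / (0.0107 · g^-0.17)]^(1/0.314).
g^-0.17 = 8.87^-0.17 = 0.6900
D / (0.0107 × 0.6900) = 291 / (7.383 × 10^-3) = 3.941 × 10^4
E = (3.941 × 10^4)^3.1847 = 4.321 × 10^14 J

E ≈ 4.32 × 10^14 J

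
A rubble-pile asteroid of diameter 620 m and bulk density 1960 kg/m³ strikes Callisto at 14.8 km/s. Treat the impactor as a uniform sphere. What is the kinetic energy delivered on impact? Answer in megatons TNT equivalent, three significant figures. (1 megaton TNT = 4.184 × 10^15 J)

v = 14800 m/s.
Mass m = (π/6) ρ d³ = (π/6) × 1960 × (620)³ = 2.446 × 10^11 kg
E = ½ m v² = 0.5 × 2.446 × 10^11 × (14800)² = 2.679 × 10^19 J
   = 2.679 × 10^19 / 4.184×10^15 = 6403 Mt

E ≈ 6400 Mt TNT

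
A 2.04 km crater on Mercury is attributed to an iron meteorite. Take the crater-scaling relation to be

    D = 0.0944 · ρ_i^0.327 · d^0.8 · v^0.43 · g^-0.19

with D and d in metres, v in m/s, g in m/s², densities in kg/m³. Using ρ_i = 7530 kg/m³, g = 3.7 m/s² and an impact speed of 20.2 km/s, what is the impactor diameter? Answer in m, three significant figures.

d ≈ 45.1 m

Rearranging for d: d = [D / (0.0944 · 7530^0.327 · 20200^0.43 · 3.7^-0.19)]^(1/0.8).
D = 2040 m.
7530^0.327 = 18.52
20200^0.43 = 71.01
3.7^-0.19 = 0.7799
Denominator = 0.0944 × 18.52 × 71.01 × 0.7799 = 96.82
D / 96.82 = 2040 / 96.82 = 21.07
d = 21.07^(1/0.8) = 21.07^1.25 = 45.14 m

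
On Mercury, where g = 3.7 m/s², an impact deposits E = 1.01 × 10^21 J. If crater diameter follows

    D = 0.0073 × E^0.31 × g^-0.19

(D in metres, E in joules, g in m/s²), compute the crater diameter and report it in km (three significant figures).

E^0.31 = (1.01 × 10^21)^0.31 = 3.246 × 10^6
g^-0.19 = 3.7^-0.19 = 0.7799
D = 0.0073 × 3.246 × 10^6 × 0.7799 = 18480 m
   = 18.48 km

D ≈ 18.5 km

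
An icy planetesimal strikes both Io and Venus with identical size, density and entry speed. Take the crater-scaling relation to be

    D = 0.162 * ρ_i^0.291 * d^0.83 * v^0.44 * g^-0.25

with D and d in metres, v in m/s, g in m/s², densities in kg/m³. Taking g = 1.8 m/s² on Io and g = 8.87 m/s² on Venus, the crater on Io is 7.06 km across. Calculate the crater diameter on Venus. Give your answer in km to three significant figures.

All impactor-dependent factors cancel in the ratio, leaving D_Venus/D_Io = (g_Venus/g_Io)^-0.25.
(8.87/1.8)^-0.25 = 4.928^-0.25 = 0.6712
D_Venus = 0.6712 × 7.06 km = 4.74 km

D ≈ 4.74 km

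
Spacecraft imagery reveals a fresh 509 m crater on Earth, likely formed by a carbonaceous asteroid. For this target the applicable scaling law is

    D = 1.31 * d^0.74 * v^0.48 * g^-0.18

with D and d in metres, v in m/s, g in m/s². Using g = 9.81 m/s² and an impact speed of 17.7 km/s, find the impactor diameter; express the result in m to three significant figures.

d ≈ 9.66 m

Rearranging for d: d = [D / (1.31 · 17700^0.48 · 9.81^-0.18)]^(1/0.74).
17700^0.48 = 109.4
9.81^-0.18 = 0.6630
Denominator = 1.31 × 109.4 × 0.6630 = 95.02
D / 95.02 = 509 / 95.02 = 5.357
d = 5.357^(1/0.74) = 5.357^1.3514 = 9.662 m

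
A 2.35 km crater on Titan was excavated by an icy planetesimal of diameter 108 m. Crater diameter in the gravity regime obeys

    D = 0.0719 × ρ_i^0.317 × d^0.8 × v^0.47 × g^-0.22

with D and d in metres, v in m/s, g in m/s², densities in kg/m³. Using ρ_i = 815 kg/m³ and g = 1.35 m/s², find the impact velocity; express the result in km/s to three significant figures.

Rearranging for v: v = [D / (0.0719 · 815^0.317 · 108^0.8 · 1.35^-0.22)]^(1/0.47).
D = 2350 m.
815^0.317 = 8.372
108^0.8 = 42.34
1.35^-0.22 = 0.9361
Denominator = 0.0719 × 8.372 × 42.34 × 0.9361 = 23.86
D / 23.86 = 2350 / 23.86 = 98.49
v = 98.49^(1/0.47) = 98.49^2.1277 = 17432 m/s

v ≈ 17.4 km/s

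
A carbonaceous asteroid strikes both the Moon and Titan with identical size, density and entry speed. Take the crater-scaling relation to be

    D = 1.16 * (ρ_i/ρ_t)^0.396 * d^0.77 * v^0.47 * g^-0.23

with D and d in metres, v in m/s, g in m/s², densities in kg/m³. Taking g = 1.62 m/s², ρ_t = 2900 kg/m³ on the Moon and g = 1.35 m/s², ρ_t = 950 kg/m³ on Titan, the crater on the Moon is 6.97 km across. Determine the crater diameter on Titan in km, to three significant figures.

D ≈ 11.3 km

The impactor-only factors (d, v, ρ_i) cancel in the ratio, leaving D_Titan/D_Moon = (g_Titan/g_Moon)^-0.23 · (ρ_t,Moon/ρ_t,Titan)^0.396.
(1.35/1.62)^-0.23 = 0.8333^-0.23 = 1.043
(2900/950)^0.396 = 3.053^0.396 = 1.556
Ratio = 1.043 × 1.556 = 1.623
D_Titan = 1.623 × 6.97 km = 11.3 km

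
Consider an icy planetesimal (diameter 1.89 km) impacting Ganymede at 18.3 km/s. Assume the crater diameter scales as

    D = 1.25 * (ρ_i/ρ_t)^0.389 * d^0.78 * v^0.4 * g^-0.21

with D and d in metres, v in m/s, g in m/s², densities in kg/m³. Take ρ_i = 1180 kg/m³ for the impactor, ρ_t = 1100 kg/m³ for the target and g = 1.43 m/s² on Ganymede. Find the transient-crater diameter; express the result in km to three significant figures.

In SI units: d = 1890 m, v = 18300 m/s.
(ρ_i/ρ_t)^0.389 = (1180/1100)^0.389 = 1.028
d^0.78 = 1890^0.78 = 359.5
v^0.4 = 18300^0.4 = 50.70
g^-0.21 = 1.43^-0.21 = 0.9276
D = 1.25 × 1.028 × 359.5 × 50.70 × 0.9276 = 21726 m
   = 21.73 km

D ≈ 21.7 km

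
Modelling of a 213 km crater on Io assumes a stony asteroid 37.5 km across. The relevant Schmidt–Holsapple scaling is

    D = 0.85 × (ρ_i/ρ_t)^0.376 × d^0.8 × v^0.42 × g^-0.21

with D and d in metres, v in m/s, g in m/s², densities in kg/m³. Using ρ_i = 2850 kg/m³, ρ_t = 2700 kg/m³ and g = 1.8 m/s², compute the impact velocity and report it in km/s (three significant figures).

v ≈ 17.7 km/s

Rearranging for v: v = [D / (0.85 · (2850/2700)^0.376 · 37500^0.8 · 1.8^-0.21)]^(1/0.42).
D = 213000 m.
(2850/2700)^0.376 = 1.021
37500^0.8 = 4563
1.8^-0.21 = 0.8839
Denominator = 0.85 × 1.021 × 4563 × 0.8839 = 3500
D / 3500 = 213000 / 3500 = 60.86
v = 60.86^(1/0.42) = 60.86^2.381 = 17721 m/s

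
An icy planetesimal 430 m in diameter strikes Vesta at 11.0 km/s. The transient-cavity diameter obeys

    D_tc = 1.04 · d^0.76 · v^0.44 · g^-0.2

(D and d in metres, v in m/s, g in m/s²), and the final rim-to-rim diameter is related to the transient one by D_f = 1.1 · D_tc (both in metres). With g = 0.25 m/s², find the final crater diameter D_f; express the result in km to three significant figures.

v = 11000 m/s.
d^0.76 = 430^0.76 = 100.3
v^0.44 = 11000^0.44 = 60.01
g^-0.2 = 0.25^-0.2 = 1.320
D_tc = 1.04 × 100.3 × 60.01 × 1.320 = 8263 m
D_f = 1.1 × 8263 = 9089 m
     = 9.089 km

D_f ≈ 9.09 km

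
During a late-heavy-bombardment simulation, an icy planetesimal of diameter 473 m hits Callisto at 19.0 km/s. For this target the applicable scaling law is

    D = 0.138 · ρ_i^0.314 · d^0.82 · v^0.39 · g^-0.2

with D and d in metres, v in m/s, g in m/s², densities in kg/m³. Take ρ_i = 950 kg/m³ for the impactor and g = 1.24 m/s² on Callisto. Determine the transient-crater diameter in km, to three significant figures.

D ≈ 8.29 km

In SI units: v = 19000 m/s.
ρ_i^0.314 = 950^0.314 = 8.610
d^0.82 = 473^0.82 = 156.1
v^0.39 = 19000^0.39 = 46.64
g^-0.2 = 1.24^-0.2 = 0.9579
D = 0.138 × 8.610 × 156.1 × 46.64 × 0.9579 = 8286 m
   = 8.286 km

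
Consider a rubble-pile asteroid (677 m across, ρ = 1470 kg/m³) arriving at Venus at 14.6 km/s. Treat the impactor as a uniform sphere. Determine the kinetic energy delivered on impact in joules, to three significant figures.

E ≈ 2.55 × 10^19 J

v = 14600 m/s.
Mass m = (π/6) ρ d³ = (π/6) × 1470 × (677)³ = 2.388 × 10^11 kg
E = ½ m v² = 0.5 × 2.388 × 10^11 × (14600)² = 2.545 × 10^19 J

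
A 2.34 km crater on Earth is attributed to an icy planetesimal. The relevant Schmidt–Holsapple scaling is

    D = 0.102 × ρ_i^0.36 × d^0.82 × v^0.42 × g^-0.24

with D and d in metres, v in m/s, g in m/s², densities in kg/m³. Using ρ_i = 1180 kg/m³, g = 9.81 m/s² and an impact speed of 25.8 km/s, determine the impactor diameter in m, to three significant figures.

Rearranging for d: d = [D / (0.102 · 1180^0.36 · 25800^0.42 · 9.81^-0.24)]^(1/0.82).
D = 2340 m.
1180^0.36 = 12.76
25800^0.42 = 71.27
9.81^-0.24 = 0.5781
Denominator = 0.102 × 12.76 × 71.27 × 0.5781 = 53.62
D / 53.62 = 2340 / 53.62 = 43.64
d = 43.64^(1/0.82) = 43.64^1.2195 = 99.96 m

d ≈ 100 m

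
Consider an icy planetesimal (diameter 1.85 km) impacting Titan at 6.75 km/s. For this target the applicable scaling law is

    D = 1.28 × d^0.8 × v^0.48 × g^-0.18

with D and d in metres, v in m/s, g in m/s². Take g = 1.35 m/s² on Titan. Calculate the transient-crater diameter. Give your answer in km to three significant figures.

D ≈ 34.3 km

In SI units: d = 1850 m, v = 6750 m/s.
d^0.8 = 1850^0.8 = 410.9
v^0.48 = 6750^0.48 = 68.88
g^-0.18 = 1.35^-0.18 = 0.9474
D = 1.28 × 410.9 × 68.88 × 0.9474 = 34322 m
   = 34.32 km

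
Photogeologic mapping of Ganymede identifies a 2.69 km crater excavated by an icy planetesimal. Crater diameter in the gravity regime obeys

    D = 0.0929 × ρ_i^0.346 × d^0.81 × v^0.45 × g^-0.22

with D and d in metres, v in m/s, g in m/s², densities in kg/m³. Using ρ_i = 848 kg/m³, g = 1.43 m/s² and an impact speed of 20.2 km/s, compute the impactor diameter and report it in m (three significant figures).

Rearranging for d: d = [D / (0.0929 · 848^0.346 · 20200^0.45 · 1.43^-0.22)]^(1/0.81).
D = 2690 m.
848^0.346 = 10.31
20200^0.45 = 86.58
1.43^-0.22 = 0.9243
Denominator = 0.0929 × 10.31 × 86.58 × 0.9243 = 76.65
D / 76.65 = 2690 / 76.65 = 35.09
d = 35.09^(1/0.81) = 35.09^1.2346 = 80.85 m

d ≈ 80.9 m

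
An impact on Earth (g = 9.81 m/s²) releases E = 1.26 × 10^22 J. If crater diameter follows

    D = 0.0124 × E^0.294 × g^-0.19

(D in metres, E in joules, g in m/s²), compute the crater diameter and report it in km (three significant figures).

E^0.294 = (1.26 × 10^22)^0.294 = 3.144 × 10^6
g^-0.19 = 9.81^-0.19 = 0.6480
D = 0.0124 × 3.144 × 10^6 × 0.6480 = 25263 m
   = 25.26 km

D ≈ 25.3 km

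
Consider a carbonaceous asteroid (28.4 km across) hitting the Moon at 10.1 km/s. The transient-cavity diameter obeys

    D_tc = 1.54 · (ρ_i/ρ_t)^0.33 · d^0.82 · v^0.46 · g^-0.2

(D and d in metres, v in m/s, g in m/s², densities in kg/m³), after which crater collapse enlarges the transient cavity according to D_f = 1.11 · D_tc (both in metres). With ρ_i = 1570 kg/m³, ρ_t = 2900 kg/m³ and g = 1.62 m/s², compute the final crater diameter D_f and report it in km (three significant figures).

In SI: d = 28400 m, v = 10100 m/s.
(ρ_i/ρ_t)^0.33 = (1570/2900)^0.33 = 0.8167
d^0.82 = 28400^0.82 = 4485
v^0.46 = 10100^0.46 = 69.50
g^-0.2 = 1.62^-0.2 = 0.9080
D_tc = 1.54 × 0.8167 × 4485 × 69.50 × 0.9080 = 3.560 × 10^5 m
D_f = 1.11 × 3.560 × 10^5 = 3.952 × 10^5 m
     = 395.2 km

D_f ≈ 395 km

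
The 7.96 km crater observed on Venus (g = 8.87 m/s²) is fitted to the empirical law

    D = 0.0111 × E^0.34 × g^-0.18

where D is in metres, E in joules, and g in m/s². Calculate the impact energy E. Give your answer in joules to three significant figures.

Rearranging: E = [D / (0.0111 · g^-0.18)]^(1/0.34).
D = 7960 m.
g^-0.18 = 8.87^-0.18 = 0.6751
D / (0.0111 × 0.6751) = 7960 / (7.494 × 10^-3) = 1.062 × 10^6
E = (1.062 × 10^6)^2.9412 = 5.297 × 10^17 J

E ≈ 5.30 × 10^17 J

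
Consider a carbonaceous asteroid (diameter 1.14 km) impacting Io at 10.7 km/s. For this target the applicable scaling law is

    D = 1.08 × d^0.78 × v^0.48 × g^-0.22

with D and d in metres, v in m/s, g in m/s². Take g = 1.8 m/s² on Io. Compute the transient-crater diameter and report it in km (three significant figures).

D ≈ 19.8 km

In SI units: d = 1140 m, v = 10700 m/s.
d^0.78 = 1140^0.78 = 242.3
v^0.48 = 10700^0.48 = 85.92
g^-0.22 = 1.8^-0.22 = 0.8787
D = 1.08 × 242.3 × 85.92 × 0.8787 = 19757 m
   = 19.76 km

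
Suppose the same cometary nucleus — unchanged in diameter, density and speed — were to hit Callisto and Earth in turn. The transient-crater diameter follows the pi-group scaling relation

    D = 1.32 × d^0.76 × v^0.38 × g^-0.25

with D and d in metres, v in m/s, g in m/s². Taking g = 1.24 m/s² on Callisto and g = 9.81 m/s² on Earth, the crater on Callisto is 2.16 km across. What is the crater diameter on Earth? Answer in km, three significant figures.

All impactor-dependent factors cancel in the ratio, leaving D_Earth/D_Callisto = (g_Earth/g_Callisto)^-0.25.
(9.81/1.24)^-0.25 = 7.911^-0.25 = 0.5963
D_Earth = 0.5963 × 2.16 km = 1.29 km

D ≈ 1.29 km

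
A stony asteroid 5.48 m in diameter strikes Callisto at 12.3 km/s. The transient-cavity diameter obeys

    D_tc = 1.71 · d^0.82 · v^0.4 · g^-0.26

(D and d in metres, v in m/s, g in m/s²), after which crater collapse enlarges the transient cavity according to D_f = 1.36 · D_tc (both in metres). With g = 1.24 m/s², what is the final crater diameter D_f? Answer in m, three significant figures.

D_f ≈ 384 m

v = 12300 m/s.
d^0.82 = 5.48^0.82 = 4.035
v^0.4 = 12300^0.4 = 43.25
g^-0.26 = 1.24^-0.26 = 0.9456
D_tc = 1.71 × 4.035 × 43.25 × 0.9456 = 282.2 m
D_f = 1.36 × 282.2 = 383.8 m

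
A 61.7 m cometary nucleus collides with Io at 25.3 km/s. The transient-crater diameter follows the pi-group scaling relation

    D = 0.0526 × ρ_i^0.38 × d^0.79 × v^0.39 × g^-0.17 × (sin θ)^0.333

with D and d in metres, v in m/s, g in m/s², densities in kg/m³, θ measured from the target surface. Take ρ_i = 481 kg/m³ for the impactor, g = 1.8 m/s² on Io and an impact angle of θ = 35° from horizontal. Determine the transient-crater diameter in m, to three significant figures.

In SI units: v = 25300 m/s.
ρ_i^0.38 = 481^0.38 = 10.45
d^0.79 = 61.7^0.79 = 25.96
v^0.39 = 25300^0.39 = 52.15
g^-0.17 = 1.8^-0.17 = 0.9049
(sin 35°)^0.333 = 0.5736^0.333 = 0.8310
D = 0.0526 × 10.45 × 25.96 × 52.15 × 0.9049 × 0.8310 = 559.6 m

D ≈ 560 m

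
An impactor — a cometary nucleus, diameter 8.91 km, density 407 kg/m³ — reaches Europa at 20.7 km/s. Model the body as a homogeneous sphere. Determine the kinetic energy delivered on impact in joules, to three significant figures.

E ≈ 3.23 × 10^22 J

d = 8910 m; v = 20700 m/s.
Mass m = (π/6) ρ d³ = (π/6) × 407 × (8910)³ = 1.507 × 10^14 kg
E = ½ m v² = 0.5 × 1.507 × 10^14 × (20700)² = 3.229 × 10^22 J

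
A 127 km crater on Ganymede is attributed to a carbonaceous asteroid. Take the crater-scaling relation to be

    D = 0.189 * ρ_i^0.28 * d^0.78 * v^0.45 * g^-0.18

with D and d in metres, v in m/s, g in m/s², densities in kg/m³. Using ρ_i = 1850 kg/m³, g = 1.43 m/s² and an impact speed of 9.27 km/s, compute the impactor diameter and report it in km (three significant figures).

d ≈ 11.1 km

Rearranging for d: d = [D / (0.189 · 1850^0.28 · 9270^0.45 · 1.43^-0.18)]^(1/0.78).
D = 127000 m.
1850^0.28 = 8.219
9270^0.45 = 60.98
1.43^-0.18 = 0.9376
Denominator = 0.189 × 8.219 × 60.98 × 0.9376 = 88.81
D / 88.81 = 127000 / 88.81 = 1430
d = 1430^(1/0.78) = 1430^1.2821 = 11103 m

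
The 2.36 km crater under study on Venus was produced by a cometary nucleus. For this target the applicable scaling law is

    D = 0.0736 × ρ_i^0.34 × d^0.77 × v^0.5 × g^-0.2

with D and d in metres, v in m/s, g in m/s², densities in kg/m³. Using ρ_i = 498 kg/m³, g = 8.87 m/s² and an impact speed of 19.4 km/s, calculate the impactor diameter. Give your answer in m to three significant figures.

Rearranging for d: d = [D / (0.0736 · 498^0.34 · 19400^0.5 · 8.87^-0.2)]^(1/0.77).
D = 2360 m.
498^0.34 = 8.261
19400^0.5 = 139.3
8.87^-0.2 = 0.6463
Denominator = 0.0736 × 8.261 × 139.3 × 0.6463 = 54.74
D / 54.74 = 2360 / 54.74 = 43.11
d = 43.11^(1/0.77) = 43.11^1.2987 = 132.7 m

d ≈ 133 m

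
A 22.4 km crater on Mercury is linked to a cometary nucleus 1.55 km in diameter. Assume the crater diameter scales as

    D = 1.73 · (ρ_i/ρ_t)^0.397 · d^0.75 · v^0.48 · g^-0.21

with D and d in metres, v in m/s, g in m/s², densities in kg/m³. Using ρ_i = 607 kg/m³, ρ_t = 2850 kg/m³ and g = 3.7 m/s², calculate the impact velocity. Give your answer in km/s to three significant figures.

Rearranging for v: v = [D / (1.73 · (607/2850)^0.397 · 1550^0.75 · 3.7^-0.21)]^(1/0.48).
D = 22400 m.
(607/2850)^0.397 = 0.5412
1550^0.75 = 247.0
3.7^-0.21 = 0.7598
Denominator = 1.73 × 0.5412 × 247.0 × 0.7598 = 175.7
D / 175.7 = 22400 / 175.7 = 127.5
v = 127.5^(1/0.48) = 127.5^2.0833 = 24345 m/s

v ≈ 24.3 km/s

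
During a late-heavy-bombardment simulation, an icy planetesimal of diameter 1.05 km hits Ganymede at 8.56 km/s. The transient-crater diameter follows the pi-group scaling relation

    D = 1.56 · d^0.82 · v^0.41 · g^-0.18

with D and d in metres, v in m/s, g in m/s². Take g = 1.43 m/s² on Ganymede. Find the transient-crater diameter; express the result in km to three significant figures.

D ≈ 18.0 km

In SI units: d = 1050 m, v = 8560 m/s.
d^0.82 = 1050^0.82 = 300.2
v^0.41 = 8560^0.41 = 40.96
g^-0.18 = 1.43^-0.18 = 0.9376
D = 1.56 × 300.2 × 40.96 × 0.9376 = 17985 m
   = 17.99 km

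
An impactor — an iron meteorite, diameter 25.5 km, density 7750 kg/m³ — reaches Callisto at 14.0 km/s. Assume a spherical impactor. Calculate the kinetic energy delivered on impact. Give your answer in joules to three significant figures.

d = 25500 m; v = 14000 m/s.
Mass m = (π/6) ρ d³ = (π/6) × 7750 × (25500)³ = 6.729 × 10^16 kg
E = ½ m v² = 0.5 × 6.729 × 10^16 × (14000)² = 6.594 × 10^24 J

E ≈ 6.59 × 10^24 J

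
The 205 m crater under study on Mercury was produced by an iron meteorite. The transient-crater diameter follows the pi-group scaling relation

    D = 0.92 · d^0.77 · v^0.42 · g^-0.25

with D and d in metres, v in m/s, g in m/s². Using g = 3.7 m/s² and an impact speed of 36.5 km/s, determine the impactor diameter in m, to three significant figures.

Rearranging for d: d = [D / (0.92 · 36500^0.42 · 3.7^-0.25)]^(1/0.77).
36500^0.42 = 82.44
3.7^-0.25 = 0.7210
Denominator = 0.92 × 82.44 × 0.7210 = 54.68
D / 54.68 = 205 / 54.68 = 3.749
d = 3.749^(1/0.77) = 3.749^1.2987 = 5.563 m

d ≈ 5.56 m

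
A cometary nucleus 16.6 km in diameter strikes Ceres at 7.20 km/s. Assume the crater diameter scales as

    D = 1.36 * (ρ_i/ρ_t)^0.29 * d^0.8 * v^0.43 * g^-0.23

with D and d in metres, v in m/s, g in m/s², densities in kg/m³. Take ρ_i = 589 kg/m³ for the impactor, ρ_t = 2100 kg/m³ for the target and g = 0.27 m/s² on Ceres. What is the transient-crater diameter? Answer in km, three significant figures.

In SI units: d = 16600 m, v = 7200 m/s.
(ρ_i/ρ_t)^0.29 = (589/2100)^0.29 = 0.6917
d^0.8 = 16600^0.8 = 2377
v^0.43 = 7200^0.43 = 45.57
g^-0.23 = 0.27^-0.23 = 1.351
D = 1.36 × 0.6917 × 2377 × 45.57 × 1.351 = 1.377 × 10^5 m
   = 137.7 km

D ≈ 138 km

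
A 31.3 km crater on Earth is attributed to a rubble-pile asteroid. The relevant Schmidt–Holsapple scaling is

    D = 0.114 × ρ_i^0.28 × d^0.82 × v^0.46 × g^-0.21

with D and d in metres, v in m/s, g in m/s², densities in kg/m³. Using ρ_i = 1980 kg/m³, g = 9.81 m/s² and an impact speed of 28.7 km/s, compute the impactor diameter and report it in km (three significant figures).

Rearranging for d: d = [D / (0.114 · 1980^0.28 · 28700^0.46 · 9.81^-0.21)]^(1/0.82).
D = 31300 m.
1980^0.28 = 8.377
28700^0.46 = 112.4
9.81^-0.21 = 0.6191
Denominator = 0.114 × 8.377 × 112.4 × 0.6191 = 66.45
D / 66.45 = 31300 / 66.45 = 471.0
d = 471.0^(1/0.82) = 471.0^1.2195 = 1819 m

d ≈ 1.82 km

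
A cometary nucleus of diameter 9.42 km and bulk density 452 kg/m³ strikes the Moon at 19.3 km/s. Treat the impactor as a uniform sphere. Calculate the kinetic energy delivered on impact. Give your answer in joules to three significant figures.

E ≈ 3.68 × 10^22 J

d = 9420 m; v = 19300 m/s.
Mass m = (π/6) ρ d³ = (π/6) × 452 × (9420)³ = 1.978 × 10^14 kg
E = ½ m v² = 0.5 × 1.978 × 10^14 × (19300)² = 3.684 × 10^22 J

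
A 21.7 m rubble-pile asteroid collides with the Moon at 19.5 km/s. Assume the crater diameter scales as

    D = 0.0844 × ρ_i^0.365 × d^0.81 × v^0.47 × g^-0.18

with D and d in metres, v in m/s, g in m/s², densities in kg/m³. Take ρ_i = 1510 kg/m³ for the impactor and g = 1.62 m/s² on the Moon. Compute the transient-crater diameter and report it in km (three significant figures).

In SI units: v = 19500 m/s.
ρ_i^0.365 = 1510^0.365 = 14.47
d^0.81 = 21.7^0.81 = 12.09
v^0.47 = 19500^0.47 = 103.8
g^-0.18 = 1.62^-0.18 = 0.9168
D = 0.0844 × 14.47 × 12.09 × 103.8 × 0.9168 = 1405 m
   = 1.405 km

D ≈ 1.41 km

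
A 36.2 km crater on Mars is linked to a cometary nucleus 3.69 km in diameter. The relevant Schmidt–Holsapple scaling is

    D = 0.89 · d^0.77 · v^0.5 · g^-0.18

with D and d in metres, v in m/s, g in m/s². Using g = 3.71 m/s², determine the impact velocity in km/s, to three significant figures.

Rearranging for v: v = [D / (0.89 · 3690^0.77 · 3.71^-0.18)]^(1/0.5).
D = 36200 m.
3690^0.77 = 558.0
3.71^-0.18 = 0.7898
Denominator = 0.89 × 558.0 × 0.7898 = 392.2
D / 392.2 = 36200 / 392.2 = 92.30
v = 92.30^(1/0.5) = 92.30^2 = 8519 m/s

v ≈ 8.52 km/s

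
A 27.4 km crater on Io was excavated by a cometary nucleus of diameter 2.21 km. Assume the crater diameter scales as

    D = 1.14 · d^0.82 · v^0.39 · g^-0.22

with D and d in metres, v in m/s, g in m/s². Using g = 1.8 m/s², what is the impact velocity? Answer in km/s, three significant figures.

Rearranging for v: v = [D / (1.14 · 2210^0.82 · 1.8^-0.22)]^(1/0.39).
D = 27400 m.
2210^0.82 = 552.6
1.8^-0.22 = 0.8787
Denominator = 1.14 × 552.6 × 0.8787 = 553.5
D / 553.5 = 27400 / 553.5 = 49.50
v = 49.50^(1/0.39) = 49.50^2.5641 = 22138 m/s

v ≈ 22.1 km/s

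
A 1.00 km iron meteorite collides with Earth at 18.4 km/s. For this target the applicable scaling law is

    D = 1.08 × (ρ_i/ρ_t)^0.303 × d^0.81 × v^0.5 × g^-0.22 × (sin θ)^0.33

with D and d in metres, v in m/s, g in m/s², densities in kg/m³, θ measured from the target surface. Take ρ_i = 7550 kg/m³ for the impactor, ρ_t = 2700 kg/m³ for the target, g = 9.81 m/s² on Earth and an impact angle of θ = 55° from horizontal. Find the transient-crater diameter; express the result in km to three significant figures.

In SI units: d = 1000 m, v = 18400 m/s.
(ρ_i/ρ_t)^0.303 = (7550/2700)^0.303 = 1.366
d^0.81 = 1000^0.81 = 269.2
v^0.5 = 18400^0.5 = 135.6
g^-0.22 = 9.81^-0.22 = 0.6051
(sin 55°)^0.33 = 0.8192^0.33 = 0.9363
D = 1.08 × 1.366 × 269.2 × 135.6 × 0.6051 × 0.9363 = 30511 m
   = 30.51 km

D ≈ 30.5 km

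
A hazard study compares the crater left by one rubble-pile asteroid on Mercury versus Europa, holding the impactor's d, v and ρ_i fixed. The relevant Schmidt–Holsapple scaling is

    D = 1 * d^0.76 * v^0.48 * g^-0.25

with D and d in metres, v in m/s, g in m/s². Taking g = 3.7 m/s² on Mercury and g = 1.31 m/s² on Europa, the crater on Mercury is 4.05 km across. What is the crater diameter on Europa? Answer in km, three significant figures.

All impactor-dependent factors cancel in the ratio, leaving D_Europa/D_Mercury = (g_Europa/g_Mercury)^-0.25.
(1.31/3.7)^-0.25 = 0.3541^-0.25 = 1.296
D_Europa = 1.296 × 4.05 km = 5.25 km

D ≈ 5.25 km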